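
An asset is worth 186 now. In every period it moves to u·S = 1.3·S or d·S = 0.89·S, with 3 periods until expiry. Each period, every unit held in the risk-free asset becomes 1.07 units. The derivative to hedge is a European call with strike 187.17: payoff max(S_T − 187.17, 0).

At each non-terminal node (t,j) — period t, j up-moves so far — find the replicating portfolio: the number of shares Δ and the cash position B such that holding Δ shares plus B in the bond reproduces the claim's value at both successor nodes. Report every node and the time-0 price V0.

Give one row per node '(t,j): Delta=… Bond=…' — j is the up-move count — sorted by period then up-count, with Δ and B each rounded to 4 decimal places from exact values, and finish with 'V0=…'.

No-arbitrage ⇒ martingale measure with p* = (R−d)/(u−d) = 0.4390.
At expiry t=3: V(3,0)=0.0000, V(3,1)=4.3598, V(3,2)=92.5926, V(3,3)=221.4720
  t=2,j=0: stock 147.3306 → up 191.5298 (V=4.3598), down 131.1242 (V=0.0000). Price 1.7888; hedge Δ=0.0722, bond B=-8.8448.
  t=2,j=1: stock 215.2020 → up 279.7626 (V=92.5926), down 191.5298 (V=4.3598). Price 40.2768; hedge Δ=1.0000, bond B=-174.9252.
  t=2,j=2: stock 314.3400 → up 408.6420 (V=221.4720), down 279.7626 (V=92.5926). Price 139.4148; hedge Δ=1.0000, bond B=-174.9252.
  t=1,j=0: stock 165.5400 → up 215.2020 (V=40.2768), down 147.3306 (V=1.7888). Price 17.4635; hedge Δ=0.5671, bond B=-76.4095.
  t=1,j=1: stock 241.8000 → up 314.3400 (V=139.4148), down 215.2020 (V=40.2768). Price 78.3185; hedge Δ=1.0000, bond B=-163.4815.
  t=0,j=0: stock 186.0000 → up 241.8000 (V=78.3185), down 165.5400 (V=17.4635). Price 41.2900; hedge Δ=0.7980, bond B=-107.1367.
Check: Δ(0,0)·S0 + B(0,0) = 41.2900 = V0.

(0,0): Delta=0.7980 Bond=-107.1367
(1,0): Delta=0.5671 Bond=-76.4095
(1,1): Delta=1.0000 Bond=-163.4815
(2,0): Delta=0.0722 Bond=-8.8448
(2,1): Delta=1.0000 Bond=-174.9252
(2,2): Delta=1.0000 Bond=-174.9252
V0=41.2900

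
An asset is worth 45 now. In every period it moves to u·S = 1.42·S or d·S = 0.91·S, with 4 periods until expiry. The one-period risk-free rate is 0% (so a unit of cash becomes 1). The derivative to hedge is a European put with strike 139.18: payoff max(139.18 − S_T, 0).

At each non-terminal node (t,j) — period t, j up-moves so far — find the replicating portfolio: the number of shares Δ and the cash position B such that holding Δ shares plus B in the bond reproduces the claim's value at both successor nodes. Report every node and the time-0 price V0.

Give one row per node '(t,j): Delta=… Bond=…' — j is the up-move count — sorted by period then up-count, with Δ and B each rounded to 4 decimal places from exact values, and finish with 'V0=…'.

The replicating-portfolio and risk-neutral prices coincide; use p* = (1−0.91)/(1.42−0.91) = 0.1765 for the latter.
At expiry t=4: V(4,0)=108.3213, V(4,1)=91.0268, V(4,2)=64.0399, V(4,3)=21.9284, V(4,4)=0.0000
Node (3,0) S=33.9107: V=(p*·91.0268+(1−p*)·108.3213)/1=105.2693; Δ=(91.0268−108.3213)/(48.1532−30.8587)=-1.0000; B=V−Δ·S=139.1800
Node (3,1) S=52.9156: V=(p*·64.0399+(1−p*)·91.0268)/1=86.2644; Δ=(64.0399−91.0268)/(75.1401−48.1532)=-1.0000; B=V−Δ·S=139.1800
Node (3,2) S=82.5716: V=(p*·21.9284+(1−p*)·64.0399)/1=56.6084; Δ=(21.9284−64.0399)/(117.2516−75.1401)=-1.0000; B=V−Δ·S=139.1800
Node (3,3) S=128.8480: V=(p*·0.0000+(1−p*)·21.9284)/1=18.0586; Δ=(0.0000−21.9284)/(182.9641−117.2516)=-0.3337; B=V−Δ·S=61.0554
Node (2,0) S=37.2645: V=(p*·86.2644+(1−p*)·105.2693)/1=101.9155; Δ=(86.2644−105.2693)/(52.9156−33.9107)=-1.0000; B=V−Δ·S=139.1800
Node (2,1) S=58.1490: V=(p*·56.6084+(1−p*)·86.2644)/1=81.0310; Δ=(56.6084−86.2644)/(82.5716−52.9156)=-1.0000; B=V−Δ·S=139.1800
Node (2,2) S=90.7380: V=(p*·18.0586+(1−p*)·56.6084)/1=49.8055; Δ=(18.0586−56.6084)/(128.8480−82.5716)=-0.8330; B=V−Δ·S=125.3933
Node (1,0) S=40.9500: V=(p*·81.0310+(1−p*)·101.9155)/1=98.2300; Δ=(81.0310−101.9155)/(58.1490−37.2645)=-1.0000; B=V−Δ·S=139.1800
Node (1,1) S=63.9000: V=(p*·49.8055+(1−p*)·81.0310)/1=75.5206; Δ=(49.8055−81.0310)/(90.7380−58.1490)=-0.9582; B=V−Δ·S=136.7471
Node (0,0) S=45.0000: V=(p*·75.5206+(1−p*)·98.2300)/1=94.2225; Δ=(75.5206−98.2300)/(63.9000−40.9500)=-0.9895; B=V−Δ·S=138.7507
Self-financing check: at every node Δ·S+B equals the discounted successor values.

(0,0): Delta=-0.9895 Bond=138.7507
(1,0): Delta=-1.0000 Bond=139.1800
(1,1): Delta=-0.9582 Bond=136.7471
(2,0): Delta=-1.0000 Bond=139.1800
(2,1): Delta=-1.0000 Bond=139.1800
(2,2): Delta=-0.8330 Bond=125.3933
(3,0): Delta=-1.0000 Bond=139.1800
(3,1): Delta=-1.0000 Bond=139.1800
(3,2): Delta=-1.0000 Bond=139.1800
(3,3): Delta=-0.3337 Bond=61.0554
V0=94.2225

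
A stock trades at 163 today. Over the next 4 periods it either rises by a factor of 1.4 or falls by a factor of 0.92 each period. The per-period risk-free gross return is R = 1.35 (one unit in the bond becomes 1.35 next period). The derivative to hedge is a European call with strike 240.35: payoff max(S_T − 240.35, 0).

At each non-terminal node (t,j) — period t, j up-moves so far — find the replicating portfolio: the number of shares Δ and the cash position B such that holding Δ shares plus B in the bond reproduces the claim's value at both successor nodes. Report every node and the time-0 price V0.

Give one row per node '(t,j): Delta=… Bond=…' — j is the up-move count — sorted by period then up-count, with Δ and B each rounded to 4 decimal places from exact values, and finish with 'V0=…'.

Risk-neutral probability p* = (R−d)/(u−d) = (1.35−0.92)/(1.4−0.92) = 0.8958.
Terminal payoffs: V(4,0)=0.0000, V(4,1)=0.0000, V(4,2)=30.0579, V(4,3)=171.1402, V(4,4)=385.8308
(3,0): S=126.9261. Δ = (V_up−V_dn)/(S_up−S_dn) = (0.0000−0.0000)/(177.6966−116.7721) = 0.0000. V = [p*·0.0000 + (1−p*)·0.0000]/1.35 = 0.0000. B = V − Δ·S = 0.0000.
(3,1): S=193.1485. Δ = (V_up−V_dn)/(S_up−S_dn) = (30.0579−0.0000)/(270.4079−177.6966) = 0.3242. V = [p*·30.0579 + (1−p*)·0.0000]/1.35 = 19.9458. B = V − Δ·S = -42.6748.
(3,2): S=293.9216. Δ = (V_up−V_dn)/(S_up−S_dn) = (171.1402−30.0579)/(411.4902−270.4079) = 1.0000. V = [p*·171.1402 + (1−p*)·30.0579]/1.35 = 115.8846. B = V − Δ·S = -178.0370.
(3,3): S=447.2720. Δ = (V_up−V_dn)/(S_up−S_dn) = (385.8308−171.1402)/(626.1808−411.4902) = 1.0000. V = [p*·385.8308 + (1−p*)·171.1402]/1.35 = 269.2350. B = V − Δ·S = -178.0370.
(2,0): S=137.9632. Δ = (V_up−V_dn)/(S_up−S_dn) = (19.9458−0.0000)/(193.1485−126.9261) = 0.3012. V = [p*·19.9458 + (1−p*)·0.0000]/1.35 = 13.2356. B = V − Δ·S = -28.3181.
(2,1): S=209.9440. Δ = (V_up−V_dn)/(S_up−S_dn) = (115.8846−19.9458)/(293.9216−193.1485) = 0.9520. V = [p*·115.8846 + (1−p*)·19.9458]/1.35 = 78.4377. B = V − Δ·S = -121.4347.
(2,2): S=319.4800. Δ = (V_up−V_dn)/(S_up−S_dn) = (269.2350−115.8846)/(447.2720−293.9216) = 1.0000. V = [p*·269.2350 + (1−p*)·115.8846]/1.35 = 187.6007. B = V − Δ·S = -131.8793.
(1,0): S=149.9600. Δ = (V_up−V_dn)/(S_up−S_dn) = (78.4377−13.2356)/(209.9440−137.9632) = 0.9058. V = [p*·78.4377 + (1−p*)·13.2356]/1.35 = 53.0710. B = V − Δ·S = -82.7667.
(1,1): S=228.2000. Δ = (V_up−V_dn)/(S_up−S_dn) = (187.6007−78.4377)/(319.4800−209.9440) = 0.9966. V = [p*·187.6007 + (1−p*)·78.4377]/1.35 = 130.5404. B = V − Δ·S = -96.8824.
(0,0): S=163.0000. Δ = (V_up−V_dn)/(S_up−S_dn) = (130.5404−53.0710)/(228.2000−149.9600) = 0.9902. V = [p*·130.5404 + (1−p*)·53.0710]/1.35 = 90.7190. B = V − Δ·S = -70.6756.
Root portfolio cost Δ·163+B reproduces V0=90.7190.

(0,0): Delta=0.9902 Bond=-70.6756
(1,0): Delta=0.9058 Bond=-82.7667
(1,1): Delta=0.9966 Bond=-96.8824
(2,0): Delta=0.3012 Bond=-28.3181
(2,1): Delta=0.9520 Bond=-121.4347
(2,2): Delta=1.0000 Bond=-131.8793
(3,0): Delta=0.0000 Bond=0.0000
(3,1): Delta=0.3242 Bond=-42.6748
(3,2): Delta=1.0000 Bond=-178.0370
(3,3): Delta=1.0000 Bond=-178.0370
V0=90.7190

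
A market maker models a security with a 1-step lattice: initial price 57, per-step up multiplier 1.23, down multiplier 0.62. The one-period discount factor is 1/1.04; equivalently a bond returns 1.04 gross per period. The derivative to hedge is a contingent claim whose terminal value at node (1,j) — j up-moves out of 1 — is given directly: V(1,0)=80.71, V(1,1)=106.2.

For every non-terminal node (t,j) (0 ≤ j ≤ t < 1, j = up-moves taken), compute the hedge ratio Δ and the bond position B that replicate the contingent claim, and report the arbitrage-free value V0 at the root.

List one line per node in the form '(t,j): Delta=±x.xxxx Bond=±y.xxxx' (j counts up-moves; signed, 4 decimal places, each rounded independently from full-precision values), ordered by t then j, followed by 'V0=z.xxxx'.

The replicating-portfolio and risk-neutral prices coincide; use p* = (1.04−0.62)/(1.23−0.62) = 0.6885 for the latter.
Terminal payoffs: V(1,0)=80.7100, V(1,1)=106.2000
Node (0,0) S=57.0000: V=(p*·106.2000+(1−p*)·80.7100)/1.04=94.4812; Δ=(106.2000−80.7100)/(70.1100−35.3400)=0.7331; B=V−Δ·S=52.6944
Each (Δ,B) replicates both successor values, so the strategy is self-financing and V0 is arbitrage-free.

(0,0): Delta=0.7331 Bond=52.6944
V0=94.4812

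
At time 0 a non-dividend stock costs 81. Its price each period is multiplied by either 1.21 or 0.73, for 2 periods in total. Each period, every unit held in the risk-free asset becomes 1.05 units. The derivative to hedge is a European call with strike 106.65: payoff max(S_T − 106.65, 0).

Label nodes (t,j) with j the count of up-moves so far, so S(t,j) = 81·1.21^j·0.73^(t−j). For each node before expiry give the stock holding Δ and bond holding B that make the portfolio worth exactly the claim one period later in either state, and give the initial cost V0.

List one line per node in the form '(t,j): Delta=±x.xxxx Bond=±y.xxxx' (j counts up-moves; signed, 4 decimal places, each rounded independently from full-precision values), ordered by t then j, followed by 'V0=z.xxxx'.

Under the risk-neutral measure, an up-move has probability p* = (R−d)/(u−d) = 0.6667 and values discount at R = 1.05.
Terminal values V(2,·): V(2,0)=0.0000, V(2,1)=0.0000, V(2,2)=11.9421
Node (1,0) S=59.1300: V=(p*·0.0000+(1−p*)·0.0000)/1.05=0.0000; Δ=(0.0000−0.0000)/(71.5473−43.1649)=0.0000; B=V−Δ·S=0.0000
Node (1,1) S=98.0100: V=(p*·11.9421+(1−p*)·0.0000)/1.05=7.5823; Δ=(11.9421−0.0000)/(118.5921−71.5473)=0.2538; B=V−Δ·S=-17.2971
Node (0,0) S=81.0000: V=(p*·7.5823+(1−p*)·0.0000)/1.05=4.8141; Δ=(7.5823−0.0000)/(98.0100−59.1300)=0.1950; B=V−Δ·S=-10.9823
The time-0 hedge costs 4.8141, which is the no-arbitrage price.

(0,0): Delta=0.1950 Bond=-10.9823
(1,0): Delta=0.0000 Bond=0.0000
(1,1): Delta=0.2538 Bond=-17.2971
V0=4.8141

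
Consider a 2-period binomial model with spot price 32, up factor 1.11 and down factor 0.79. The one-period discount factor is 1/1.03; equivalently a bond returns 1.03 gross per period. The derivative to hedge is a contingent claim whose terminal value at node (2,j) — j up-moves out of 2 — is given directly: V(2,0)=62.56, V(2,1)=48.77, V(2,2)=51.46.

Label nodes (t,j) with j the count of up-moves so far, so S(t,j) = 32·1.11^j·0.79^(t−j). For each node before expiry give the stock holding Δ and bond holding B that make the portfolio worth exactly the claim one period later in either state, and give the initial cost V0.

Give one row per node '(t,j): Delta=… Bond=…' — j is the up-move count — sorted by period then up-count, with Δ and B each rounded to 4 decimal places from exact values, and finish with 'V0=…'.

(0,0): Delta=-0.1356 Bond=52.5477
(1,0): Delta=-1.7047 Bond=93.7904
(1,1): Delta=0.2367 Bond=40.9020
V0=48.2091

Since d<R<u, set p* = (R−d)/(u−d) = 0.7500; price each node as the discounted p*-expectation of its children.
Terminal values V(2,·): V(2,0)=62.5600, V(2,1)=48.7700, V(2,2)=51.4600
  t=1,j=0: stock 25.2800 → up 28.0608 (V=48.7700), down 19.9712 (V=62.5600). Price 50.6966; hedge Δ=-1.7047, bond B=93.7904.
  t=1,j=1: stock 35.5200 → up 39.4272 (V=51.4600), down 28.0608 (V=48.7700). Price 49.3083; hedge Δ=0.2367, bond B=40.9020.
  t=0,j=0: stock 32.0000 → up 35.5200 (V=49.3083), down 25.2800 (V=50.6966). Price 48.2091; hedge Δ=-0.1356, bond B=52.5477.
Root portfolio cost Δ·32+B reproduces V0=48.2091.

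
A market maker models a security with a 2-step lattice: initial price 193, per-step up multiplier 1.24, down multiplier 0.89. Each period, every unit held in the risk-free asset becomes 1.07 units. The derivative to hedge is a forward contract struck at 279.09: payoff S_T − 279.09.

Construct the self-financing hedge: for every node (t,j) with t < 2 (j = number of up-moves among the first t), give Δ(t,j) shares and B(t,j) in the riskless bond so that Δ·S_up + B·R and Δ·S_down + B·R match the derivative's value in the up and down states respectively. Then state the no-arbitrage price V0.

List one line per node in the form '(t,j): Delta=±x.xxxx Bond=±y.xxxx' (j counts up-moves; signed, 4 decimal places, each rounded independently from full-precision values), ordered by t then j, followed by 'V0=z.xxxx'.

(0,0): Delta=1.0000 Bond=-243.7680
(1,0): Delta=1.0000 Bond=-260.8318
(1,1): Delta=1.0000 Bond=-260.8318
V0=-50.7680

No-arbitrage ⇒ martingale measure with p* = (R−d)/(u−d) = 0.5143.
Payoff layer (t=2): V(2,0)=-126.2147, V(2,1)=-66.0952, V(2,2)=17.6668
Node (1,0) S=171.7700: V=(p*·-66.0952+(1−p*)·-126.2147)/1.07=-89.0618; Δ=(-66.0952−-126.2147)/(212.9948−152.8753)=1.0000; B=V−Δ·S=-260.8318
Node (1,1) S=239.3200: V=(p*·17.6668+(1−p*)·-66.0952)/1.07=-21.5118; Δ=(17.6668−-66.0952)/(296.7568−212.9948)=1.0000; B=V−Δ·S=-260.8318
Node (0,0) S=193.0000: V=(p*·-21.5118+(1−p*)·-89.0618)/1.07=-50.7680; Δ=(-21.5118−-89.0618)/(239.3200−171.7700)=1.0000; B=V−Δ·S=-243.7680
The time-0 hedge costs -50.7680, which is the no-arbitrage price.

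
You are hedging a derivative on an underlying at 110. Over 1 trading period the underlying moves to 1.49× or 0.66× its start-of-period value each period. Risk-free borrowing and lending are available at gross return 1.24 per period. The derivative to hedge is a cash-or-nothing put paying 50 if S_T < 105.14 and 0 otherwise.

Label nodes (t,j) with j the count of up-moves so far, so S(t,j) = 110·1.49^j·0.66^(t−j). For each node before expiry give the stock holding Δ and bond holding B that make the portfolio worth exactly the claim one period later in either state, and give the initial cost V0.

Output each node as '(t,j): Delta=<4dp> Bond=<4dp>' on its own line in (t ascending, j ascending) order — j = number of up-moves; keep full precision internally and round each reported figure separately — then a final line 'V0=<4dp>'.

(0,0): Delta=-0.5476 Bond=72.3863
V0=12.1454

Since d<R<u, set p* = (R−d)/(u−d) = 0.6988; price each node as the discounted p*-expectation of its children.
Terminal values V(1,·): V(1,0)=50.0000, V(1,1)=0.0000
  t=0,j=0: stock 110.0000 → up 163.9000 (V=0.0000), down 72.6000 (V=50.0000). Price 12.1454; hedge Δ=-0.5476, bond B=72.3863.
Self-financing check: at every node Δ·S+B equals the discounted successor values.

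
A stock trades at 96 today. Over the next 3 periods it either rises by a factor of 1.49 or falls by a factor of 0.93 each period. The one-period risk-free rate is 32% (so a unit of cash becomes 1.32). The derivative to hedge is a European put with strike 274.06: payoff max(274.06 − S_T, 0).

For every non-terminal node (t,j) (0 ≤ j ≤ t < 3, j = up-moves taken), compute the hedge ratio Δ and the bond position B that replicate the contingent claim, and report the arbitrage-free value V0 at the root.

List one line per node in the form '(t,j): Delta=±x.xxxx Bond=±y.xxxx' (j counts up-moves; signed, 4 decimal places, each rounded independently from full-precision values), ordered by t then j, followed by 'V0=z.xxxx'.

(0,0): Delta=-0.7747 Bond=103.9230
(1,0): Delta=-1.0000 Bond=157.2888
(1,1): Delta=-0.7135 Bond=128.4123
(2,0): Delta=-1.0000 Bond=207.6212
(2,1): Delta=-1.0000 Bond=207.6212
(2,2): Delta=-0.6355 Bond=152.8892
V0=29.5471

The replicating-portfolio and risk-neutral prices coincide; use p* = (1.32−0.93)/(1.49−0.93) = 0.6964 for the latter.
At expiry t=3: V(3,0)=196.8417, V(3,1)=150.3447, V(3,2)=75.8495, V(3,3)=0.0000
Node (2,0) S=83.0304: V=(p*·150.3447+(1−p*)·196.8417)/1.32=124.5908; Δ=(150.3447−196.8417)/(123.7153−77.2183)=-1.0000; B=V−Δ·S=207.6212
Node (2,1) S=133.0272: V=(p*·75.8495+(1−p*)·150.3447)/1.32=74.5940; Δ=(75.8495−150.3447)/(198.2105−123.7153)=-1.0000; B=V−Δ·S=207.6212
Node (2,2) S=213.1296: V=(p*·0.0000+(1−p*)·75.8495)/1.32=17.4437; Δ=(0.0000−75.8495)/(317.5631−198.2105)=-0.6355; B=V−Δ·S=152.8892
Node (1,0) S=89.2800: V=(p*·74.5940+(1−p*)·124.5908)/1.32=68.0088; Δ=(74.5940−124.5908)/(133.0272−83.0304)=-1.0000; B=V−Δ·S=157.2888
Node (1,1) S=143.0400: V=(p*·17.4437+(1−p*)·74.5940)/1.32=26.3583; Δ=(17.4437−74.5940)/(213.1296−133.0272)=-0.7135; B=V−Δ·S=128.4123
Node (0,0) S=96.0000: V=(p*·26.3583+(1−p*)·68.0088)/1.32=29.5471; Δ=(26.3583−68.0088)/(143.0400−89.2800)=-0.7747; B=V−Δ·S=103.9230
Root portfolio cost Δ·96+B reproduces V0=29.5471.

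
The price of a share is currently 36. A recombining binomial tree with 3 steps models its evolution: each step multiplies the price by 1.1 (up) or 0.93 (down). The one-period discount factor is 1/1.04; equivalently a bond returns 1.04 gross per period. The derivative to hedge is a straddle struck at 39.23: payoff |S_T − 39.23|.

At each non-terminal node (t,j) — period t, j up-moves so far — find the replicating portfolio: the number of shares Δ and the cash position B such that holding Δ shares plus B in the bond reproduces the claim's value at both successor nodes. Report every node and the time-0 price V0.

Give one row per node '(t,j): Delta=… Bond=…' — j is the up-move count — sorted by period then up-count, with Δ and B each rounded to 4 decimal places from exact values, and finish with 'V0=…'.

(0,0): Delta=0.1135 Bond=-0.0184
(1,0): Delta=-0.7200 Bond=27.8869
(1,1): Delta=0.4979 Bond=-15.2405
(2,0): Delta=-1.0000 Bond=37.7212
(2,1): Delta=-0.5908 Bond=24.2467
(2,2): Delta=1.0000 Bond=-37.7212
V0=4.0688

Under the risk-neutral measure, an up-move has probability p* = (R−d)/(u−d) = 0.6471 and values discount at R = 1.04.
Terminal values V(3,·): V(3,0)=10.2731, V(3,1)=4.9800, V(3,2)=1.2808, V(3,3)=8.6860
  t=2,j=0: stock 31.1364 → up 34.2500 (V=4.9800), down 28.9569 (V=10.2731). Price 6.5848; hedge Δ=-1.0000, bond B=37.7212.
  t=2,j=1: stock 36.8280 → up 40.5108 (V=1.2808), down 34.2500 (V=4.9800). Price 2.4869; hedge Δ=-0.5908, bond B=24.2467.
  t=2,j=2: stock 43.5600 → up 47.9160 (V=8.6860), down 40.5108 (V=1.2808). Price 5.8388; hedge Δ=1.0000, bond B=-37.7212.
  t=1,j=0: stock 33.4800 → up 36.8280 (V=2.4869), down 31.1364 (V=6.5848). Price 3.7819; hedge Δ=-0.7200, bond B=27.8869.
  t=1,j=1: stock 39.6000 → up 43.5600 (V=5.8388), down 36.8280 (V=2.4869). Price 4.4767; hedge Δ=0.4979, bond B=-15.2405.
  t=0,j=0: stock 36.0000 → up 39.6000 (V=4.4767), down 33.4800 (V=3.7819). Price 4.0688; hedge Δ=0.1135, bond B=-0.0184.
Root portfolio cost Δ·36+B reproduces V0=4.0688.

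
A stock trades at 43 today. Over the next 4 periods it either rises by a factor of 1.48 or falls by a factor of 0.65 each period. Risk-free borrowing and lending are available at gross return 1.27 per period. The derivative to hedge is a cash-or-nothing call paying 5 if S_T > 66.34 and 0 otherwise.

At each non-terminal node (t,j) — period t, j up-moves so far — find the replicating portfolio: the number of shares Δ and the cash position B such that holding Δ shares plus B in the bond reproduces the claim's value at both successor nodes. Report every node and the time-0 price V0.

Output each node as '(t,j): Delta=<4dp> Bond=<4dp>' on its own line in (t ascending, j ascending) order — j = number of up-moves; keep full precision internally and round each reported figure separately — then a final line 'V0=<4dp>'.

(0,0): Delta=0.0290 Bond=0.1636
(1,0): Delta=0.0746 Bond=-1.0666
(1,1): Delta=0.0222 Bond=0.6395
(2,0): Delta=0.0000 Bond=0.0000
(2,1): Delta=0.0857 Bond=-1.8135
(2,2): Delta=0.0127 Bond=1.7014
(3,0): Delta=0.0000 Bond=0.0000
(3,1): Delta=0.0000 Bond=0.0000
(3,2): Delta=0.0984 Bond=-3.0832
(3,3): Delta=0.0000 Bond=3.9370
V0=1.4092

The replicating-portfolio and risk-neutral prices coincide; use p* = (1.27−0.65)/(1.48−0.65) = 0.7470 for the latter.
Payoff layer (t=4): V(4,0)=0.0000, V(4,1)=0.0000, V(4,2)=0.0000, V(4,3)=5.0000, V(4,4)=5.0000
Node (3,0) S=11.8089: V=(p*·0.0000+(1−p*)·0.0000)/1.27=0.0000; Δ=(0.0000−0.0000)/(17.4771−7.6758)=0.0000; B=V−Δ·S=0.0000
Node (3,1) S=26.8879: V=(p*·0.0000+(1−p*)·0.0000)/1.27=0.0000; Δ=(0.0000−0.0000)/(39.7941−17.4771)=0.0000; B=V−Δ·S=0.0000
Node (3,2) S=61.2217: V=(p*·5.0000+(1−p*)·0.0000)/1.27=2.9409; Δ=(5.0000−0.0000)/(90.6081−39.7941)=0.0984; B=V−Δ·S=-3.0832
Node (3,3) S=139.3971: V=(p*·5.0000+(1−p*)·5.0000)/1.27=3.9370; Δ=(5.0000−5.0000)/(206.3076−90.6081)=0.0000; B=V−Δ·S=3.9370
Node (2,0) S=18.1675: V=(p*·0.0000+(1−p*)·0.0000)/1.27=0.0000; Δ=(0.0000−0.0000)/(26.8879−11.8089)=0.0000; B=V−Δ·S=0.0000
Node (2,1) S=41.3660: V=(p*·2.9409+(1−p*)·0.0000)/1.27=1.7298; Δ=(2.9409−0.0000)/(61.2217−26.8879)=0.0857; B=V−Δ·S=-1.8135
Node (2,2) S=94.1872: V=(p*·3.9370+(1−p*)·2.9409)/1.27=2.9016; Δ=(3.9370−2.9409)/(139.3971−61.2217)=0.0127; B=V−Δ·S=1.7014
Node (1,0) S=27.9500: V=(p*·1.7298+(1−p*)·0.0000)/1.27=1.0174; Δ=(1.7298−0.0000)/(41.3660−18.1675)=0.0746; B=V−Δ·S=-1.0666
Node (1,1) S=63.6400: V=(p*·2.9016+(1−p*)·1.7298)/1.27=2.0512; Δ=(2.9016−1.7298)/(94.1872−41.3660)=0.0222; B=V−Δ·S=0.6395
Node (0,0) S=43.0000: V=(p*·2.0512+(1−p*)·1.0174)/1.27=1.4092; Δ=(2.0512−1.0174)/(63.6400−27.9500)=0.0290; B=V−Δ·S=0.1636
Each (Δ,B) replicates both successor values, so the strategy is self-financing and V0 is arbitrage-free.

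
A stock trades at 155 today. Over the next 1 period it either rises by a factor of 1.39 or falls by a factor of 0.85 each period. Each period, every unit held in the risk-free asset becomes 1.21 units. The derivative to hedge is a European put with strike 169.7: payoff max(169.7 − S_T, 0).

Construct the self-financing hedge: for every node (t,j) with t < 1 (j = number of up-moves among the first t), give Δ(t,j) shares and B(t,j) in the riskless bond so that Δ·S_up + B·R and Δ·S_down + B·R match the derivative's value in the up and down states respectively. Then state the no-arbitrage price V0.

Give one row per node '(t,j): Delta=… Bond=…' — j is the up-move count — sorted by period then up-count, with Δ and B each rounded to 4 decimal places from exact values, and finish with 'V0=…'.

Since d<R<u, set p* = (R−d)/(u−d) = 0.6667; price each node as the discounted p*-expectation of its children.
Terminal values V(1,·): V(1,0)=37.9500, V(1,1)=0.0000
  t=0,j=0: stock 155.0000 → up 215.4500 (V=0.0000), down 131.7500 (V=37.9500). Price 10.4545; hedge Δ=-0.4534, bond B=80.7323.
Self-financing check: at every node Δ·S+B equals the discounted successor values.

(0,0): Delta=-0.4534 Bond=80.7323
V0=10.4545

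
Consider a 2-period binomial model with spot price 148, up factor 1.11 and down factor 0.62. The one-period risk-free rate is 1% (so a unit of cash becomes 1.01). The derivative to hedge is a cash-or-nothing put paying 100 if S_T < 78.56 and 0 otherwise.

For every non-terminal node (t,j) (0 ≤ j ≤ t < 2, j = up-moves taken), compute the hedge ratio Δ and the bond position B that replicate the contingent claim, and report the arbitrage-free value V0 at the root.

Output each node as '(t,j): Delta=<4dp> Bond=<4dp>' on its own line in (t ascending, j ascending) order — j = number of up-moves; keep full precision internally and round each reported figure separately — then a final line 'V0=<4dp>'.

(0,0): Delta=-0.2786 Bond=45.3198
(1,0): Delta=-2.2241 Bond=224.2877
(1,1): Delta=0.0000 Bond=0.0000
V0=4.0829

The replicating-portfolio and risk-neutral prices coincide; use p* = (1.01−0.62)/(1.11−0.62) = 0.7959 for the latter.
Terminal values V(2,·): V(2,0)=100.0000, V(2,1)=0.0000, V(2,2)=0.0000
Node (1,0) S=91.7600: V=(p*·0.0000+(1−p*)·100.0000)/1.01=20.2061; Δ=(0.0000−100.0000)/(101.8536−56.8912)=-2.2241; B=V−Δ·S=224.2877
Node (1,1) S=164.2800: V=(p*·0.0000+(1−p*)·0.0000)/1.01=0.0000; Δ=(0.0000−0.0000)/(182.3508−101.8536)=0.0000; B=V−Δ·S=0.0000
Node (0,0) S=148.0000: V=(p*·0.0000+(1−p*)·20.2061)/1.01=4.0829; Δ=(0.0000−20.2061)/(164.2800−91.7600)=-0.2786; B=V−Δ·S=45.3198
The time-0 hedge costs 4.0829, which is the no-arbitrage price.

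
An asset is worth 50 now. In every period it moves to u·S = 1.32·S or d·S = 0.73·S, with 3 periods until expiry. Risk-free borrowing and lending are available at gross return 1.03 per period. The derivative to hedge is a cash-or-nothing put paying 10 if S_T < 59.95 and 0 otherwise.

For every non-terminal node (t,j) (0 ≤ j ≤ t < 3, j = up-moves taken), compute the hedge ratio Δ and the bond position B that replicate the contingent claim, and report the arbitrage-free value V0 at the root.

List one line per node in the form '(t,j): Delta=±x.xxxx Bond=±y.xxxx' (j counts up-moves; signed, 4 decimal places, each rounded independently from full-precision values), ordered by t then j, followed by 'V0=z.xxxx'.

Since d<R<u, set p* = (R−d)/(u−d) = 0.5085; price each node as the discounted p*-expectation of its children.
Terminal values V(3,·): V(3,0)=10.0000, V(3,1)=10.0000, V(3,2)=0.0000, V(3,3)=0.0000
Node (2,0) S=26.6450: V=(p*·10.0000+(1−p*)·10.0000)/1.03=9.7087; Δ=(10.0000−10.0000)/(35.1714−19.4508)=0.0000; B=V−Δ·S=9.7087
Node (2,1) S=48.1800: V=(p*·0.0000+(1−p*)·10.0000)/1.03=4.7721; Δ=(0.0000−10.0000)/(63.5976−35.1714)=-0.3518; B=V−Δ·S=21.7212
Node (2,2) S=87.1200: V=(p*·0.0000+(1−p*)·0.0000)/1.03=0.0000; Δ=(0.0000−0.0000)/(114.9984−63.5976)=0.0000; B=V−Δ·S=0.0000
Node (1,0) S=36.5000: V=(p*·4.7721+(1−p*)·9.7087)/1.03=6.9889; Δ=(4.7721−9.7087)/(48.1800−26.6450)=-0.2292; B=V−Δ·S=15.3561
Node (1,1) S=66.0000: V=(p*·0.0000+(1−p*)·4.7721)/1.03=2.2773; Δ=(0.0000−4.7721)/(87.1200−48.1800)=-0.1225; B=V−Δ·S=10.3656
Node (0,0) S=50.0000: V=(p*·2.2773+(1−p*)·6.9889)/1.03=4.4594; Δ=(2.2773−6.9889)/(66.0000−36.5000)=-0.1597; B=V−Δ·S=12.4452
Each (Δ,B) replicates both successor values, so the strategy is self-financing and V0 is arbitrage-free.

(0,0): Delta=-0.1597 Bond=12.4452
(1,0): Delta=-0.2292 Bond=15.3561
(1,1): Delta=-0.1225 Bond=10.3656
(2,0): Delta=0.0000 Bond=9.7087
(2,1): Delta=-0.3518 Bond=21.7212
(2,2): Delta=0.0000 Bond=0.0000
V0=4.4594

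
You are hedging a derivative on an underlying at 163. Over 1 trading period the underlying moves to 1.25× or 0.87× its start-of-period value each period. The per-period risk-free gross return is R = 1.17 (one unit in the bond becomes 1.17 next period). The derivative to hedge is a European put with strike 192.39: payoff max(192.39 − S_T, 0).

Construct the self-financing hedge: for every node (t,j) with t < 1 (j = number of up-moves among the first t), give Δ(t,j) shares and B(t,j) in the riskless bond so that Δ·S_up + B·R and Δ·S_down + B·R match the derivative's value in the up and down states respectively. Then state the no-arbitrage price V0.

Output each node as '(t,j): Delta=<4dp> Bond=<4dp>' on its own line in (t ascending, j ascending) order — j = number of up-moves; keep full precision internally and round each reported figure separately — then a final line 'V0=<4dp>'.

(0,0): Delta=-0.8166 Bond=142.2065
V0=9.1012

The replicating-portfolio and risk-neutral prices coincide; use p* = (1.17−0.87)/(1.25−0.87) = 0.7895 for the latter.
Terminal payoffs: V(1,0)=50.5800, V(1,1)=0.0000
Node (0,0) S=163.0000: V=(p*·0.0000+(1−p*)·50.5800)/1.17=9.1012; Δ=(0.0000−50.5800)/(203.7500−141.8100)=-0.8166; B=V−Δ·S=142.2065
Each (Δ,B) replicates both successor values, so the strategy is self-financing and V0 is arbitrage-free.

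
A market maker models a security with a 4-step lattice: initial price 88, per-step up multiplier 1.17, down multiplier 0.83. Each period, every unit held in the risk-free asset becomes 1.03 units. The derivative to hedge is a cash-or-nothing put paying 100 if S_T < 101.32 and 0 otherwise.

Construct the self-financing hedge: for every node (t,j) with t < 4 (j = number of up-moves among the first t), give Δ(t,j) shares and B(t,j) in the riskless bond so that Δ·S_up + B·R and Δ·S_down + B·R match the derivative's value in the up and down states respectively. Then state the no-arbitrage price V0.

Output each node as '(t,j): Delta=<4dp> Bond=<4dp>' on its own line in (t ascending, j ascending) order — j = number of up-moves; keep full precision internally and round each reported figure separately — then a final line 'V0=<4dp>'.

Since d<R<u, set p* = (R−d)/(u−d) = 0.5882; price each node as the discounted p*-expectation of its children.
Terminal payoffs: V(4,0)=100.0000, V(4,1)=100.0000, V(4,2)=100.0000, V(4,3)=0.0000, V(4,4)=0.0000
Node (3,0) S=50.3173: V=(p*·100.0000+(1−p*)·100.0000)/1.03=97.0874; Δ=(100.0000−100.0000)/(58.8712−41.7633)=0.0000; B=V−Δ·S=97.0874
Node (3,1) S=70.9291: V=(p*·100.0000+(1−p*)·100.0000)/1.03=97.0874; Δ=(100.0000−100.0000)/(82.9871−58.8712)=0.0000; B=V−Δ·S=97.0874
Node (3,2) S=99.9845: V=(p*·0.0000+(1−p*)·100.0000)/1.03=39.9772; Δ=(0.0000−100.0000)/(116.9818−82.9871)=-2.9416; B=V−Δ·S=334.0948
Node (3,3) S=140.9419: V=(p*·0.0000+(1−p*)·0.0000)/1.03=0.0000; Δ=(0.0000−0.0000)/(164.9021−116.9818)=0.0000; B=V−Δ·S=0.0000
Node (2,0) S=60.6232: V=(p*·97.0874+(1−p*)·97.0874)/1.03=94.2596; Δ=(97.0874−97.0874)/(70.9291−50.3173)=0.0000; B=V−Δ·S=94.2596
Node (2,1) S=85.4568: V=(p*·39.9772+(1−p*)·97.0874)/1.03=61.6438; Δ=(39.9772−97.0874)/(99.9845−70.9291)=-1.9656; B=V−Δ·S=229.6151
Node (2,2) S=120.4632: V=(p*·0.0000+(1−p*)·39.9772)/1.03=15.9817; Δ=(0.0000−39.9772)/(140.9419−99.9845)=-0.9761; B=V−Δ·S=133.5616
Node (1,0) S=73.0400: V=(p*·61.6438+(1−p*)·94.2596)/1.03=72.8872; Δ=(61.6438−94.2596)/(85.4568−60.6232)=-1.3134; B=V−Δ·S=168.8160
Node (1,1) S=102.9600: V=(p*·15.9817+(1−p*)·61.6438)/1.03=33.7706; Δ=(15.9817−61.6438)/(120.4632−85.4568)=-1.3044; B=V−Δ·S=168.0709
Node (0,0) S=88.0000: V=(p*·33.7706+(1−p*)·72.8872)/1.03=48.4247; Δ=(33.7706−72.8872)/(102.9600−73.0400)=-1.3074; B=V−Δ·S=163.4735
Each (Δ,B) replicates both successor values, so the strategy is self-financing and V0 is arbitrage-free.

(0,0): Delta=-1.3074 Bond=163.4735
(1,0): Delta=-1.3134 Bond=168.8160
(1,1): Delta=-1.3044 Bond=168.0709
(2,0): Delta=0.0000 Bond=94.2596
(2,1): Delta=-1.9656 Bond=229.6151
(2,2): Delta=-0.9761 Bond=133.5616
(3,0): Delta=0.0000 Bond=97.0874
(3,1): Delta=0.0000 Bond=97.0874
(3,2): Delta=-2.9416 Bond=334.0948
(3,3): Delta=0.0000 Bond=0.0000
V0=48.4247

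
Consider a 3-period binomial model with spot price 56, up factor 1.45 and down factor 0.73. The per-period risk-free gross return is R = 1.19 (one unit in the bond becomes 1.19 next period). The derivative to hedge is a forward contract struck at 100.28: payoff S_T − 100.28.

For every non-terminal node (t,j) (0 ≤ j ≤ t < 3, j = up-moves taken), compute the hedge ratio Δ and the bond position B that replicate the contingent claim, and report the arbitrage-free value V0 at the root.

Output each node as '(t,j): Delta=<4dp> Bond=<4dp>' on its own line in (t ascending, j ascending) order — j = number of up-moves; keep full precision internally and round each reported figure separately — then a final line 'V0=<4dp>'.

(0,0): Delta=1.0000 Bond=-59.5077
(1,0): Delta=1.0000 Bond=-70.8142
(1,1): Delta=1.0000 Bond=-70.8142
(2,0): Delta=1.0000 Bond=-84.2689
(2,1): Delta=1.0000 Bond=-84.2689
(2,2): Delta=1.0000 Bond=-84.2689
V0=-3.5077

The replicating-portfolio and risk-neutral prices coincide; use p* = (1.19−0.73)/(1.45−0.73) = 0.6389 for the latter.
Terminal values V(3,·): V(3,0)=-78.4950, V(3,1)=-57.0085, V(3,2)=-14.3298, V(3,3)=70.4430
Node (2,0) S=29.8424: V=(p*·-57.0085+(1−p*)·-78.4950)/1.19=-54.4265; Δ=(-57.0085−-78.4950)/(43.2715−21.7850)=1.0000; B=V−Δ·S=-84.2689
Node (2,1) S=59.2760: V=(p*·-14.3298+(1−p*)·-57.0085)/1.19=-24.9929; Δ=(-14.3298−-57.0085)/(85.9502−43.2715)=1.0000; B=V−Δ·S=-84.2689
Node (2,2) S=117.7400: V=(p*·70.4430+(1−p*)·-14.3298)/1.19=33.4711; Δ=(70.4430−-14.3298)/(170.7230−85.9502)=1.0000; B=V−Δ·S=-84.2689
Node (1,0) S=40.8800: V=(p*·-24.9929+(1−p*)·-54.4265)/1.19=-29.9342; Δ=(-24.9929−-54.4265)/(59.2760−29.8424)=1.0000; B=V−Δ·S=-70.8142
Node (1,1) S=81.2000: V=(p*·33.4711+(1−p*)·-24.9929)/1.19=10.3858; Δ=(33.4711−-24.9929)/(117.7400−59.2760)=1.0000; B=V−Δ·S=-70.8142
Node (0,0) S=56.0000: V=(p*·10.3858+(1−p*)·-29.9342)/1.19=-3.5077; Δ=(10.3858−-29.9342)/(81.2000−40.8800)=1.0000; B=V−Δ·S=-59.5077
The time-0 hedge costs -3.5077, which is the no-arbitrage price.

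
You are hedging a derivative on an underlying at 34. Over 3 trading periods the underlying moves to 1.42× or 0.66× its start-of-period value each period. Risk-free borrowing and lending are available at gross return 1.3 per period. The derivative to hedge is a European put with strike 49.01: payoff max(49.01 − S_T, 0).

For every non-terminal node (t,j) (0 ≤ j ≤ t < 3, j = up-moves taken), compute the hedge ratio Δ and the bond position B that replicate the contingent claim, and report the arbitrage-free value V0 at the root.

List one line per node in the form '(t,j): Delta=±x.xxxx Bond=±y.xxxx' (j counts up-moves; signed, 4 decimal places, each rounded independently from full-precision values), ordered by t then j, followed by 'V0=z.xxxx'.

The replicating-portfolio and risk-neutral prices coincide; use p* = (1.3−0.66)/(1.42−0.66) = 0.8421 for the latter.
Terminal payoffs: V(3,0)=39.2351, V(3,1)=27.9792, V(3,2)=3.7620, V(3,3)=0.0000
(2,0): S=14.8104. Δ = (V_up−V_dn)/(S_up−S_dn) = (27.9792−39.2351)/(21.0308−9.7749) = -1.0000. V = [p*·27.9792 + (1−p*)·39.2351]/1.3 = 22.8896. B = V − Δ·S = 37.7000.
(2,1): S=31.8648. Δ = (V_up−V_dn)/(S_up−S_dn) = (3.7620−27.9792)/(45.2480−21.0308) = -1.0000. V = [p*·3.7620 + (1−p*)·27.9792]/1.3 = 5.8352. B = V − Δ·S = 37.7000.
(2,2): S=68.5576. Δ = (V_up−V_dn)/(S_up−S_dn) = (0.0000−3.7620)/(97.3518−45.2480) = -0.0722. V = [p*·0.0000 + (1−p*)·3.7620]/1.3 = 0.4569. B = V − Δ·S = 5.4069.
(1,0): S=22.4400. Δ = (V_up−V_dn)/(S_up−S_dn) = (5.8352−22.8896)/(31.8648−14.8104) = -1.0000. V = [p*·5.8352 + (1−p*)·22.8896]/1.3 = 6.5600. B = V − Δ·S = 29.0000.
(1,1): S=48.2800. Δ = (V_up−V_dn)/(S_up−S_dn) = (0.4569−5.8352)/(68.5576−31.8648) = -0.1466. V = [p*·0.4569 + (1−p*)·5.8352]/1.3 = 1.0047. B = V − Δ·S = 8.0814.
(0,0): S=34.0000. Δ = (V_up−V_dn)/(S_up−S_dn) = (1.0047−6.5600)/(48.2800−22.4400) = -0.2150. V = [p*·1.0047 + (1−p*)·6.5600]/1.3 = 1.4476. B = V − Δ·S = 8.7572.
Self-financing check: at every node Δ·S+B equals the discounted successor values.

(0,0): Delta=-0.2150 Bond=8.7572
(1,0): Delta=-1.0000 Bond=29.0000
(1,1): Delta=-0.1466 Bond=8.0814
(2,0): Delta=-1.0000 Bond=37.7000
(2,1): Delta=-1.0000 Bond=37.7000
(2,2): Delta=-0.0722 Bond=5.4069
V0=1.4476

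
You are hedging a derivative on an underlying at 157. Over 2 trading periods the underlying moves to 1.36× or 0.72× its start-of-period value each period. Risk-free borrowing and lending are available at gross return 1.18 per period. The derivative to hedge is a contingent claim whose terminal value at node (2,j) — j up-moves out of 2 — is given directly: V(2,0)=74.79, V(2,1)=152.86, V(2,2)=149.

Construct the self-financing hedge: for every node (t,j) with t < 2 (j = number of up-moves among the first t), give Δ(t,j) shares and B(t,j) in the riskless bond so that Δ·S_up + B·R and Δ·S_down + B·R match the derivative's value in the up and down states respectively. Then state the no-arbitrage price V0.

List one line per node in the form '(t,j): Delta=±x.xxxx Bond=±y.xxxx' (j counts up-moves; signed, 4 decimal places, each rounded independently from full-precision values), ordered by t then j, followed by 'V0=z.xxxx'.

No-arbitrage ⇒ martingale measure with p* = (R−d)/(u−d) = 0.7187.
At expiry t=2: V(2,0)=74.7900, V(2,1)=152.8600, V(2,2)=149.0000
Node (1,0) S=113.0400: V=(p*·152.8600+(1−p*)·74.7900)/1.18=110.9346; Δ=(152.8600−74.7900)/(153.7344−81.3888)=1.0791; B=V−Δ·S=-11.0498
Node (1,1) S=213.5200: V=(p*·149.0000+(1−p*)·152.8600)/1.18=127.1912; Δ=(149.0000−152.8600)/(290.3872−153.7344)=-0.0282; B=V−Δ·S=133.2225
Node (0,0) S=157.0000: V=(p*·127.1912+(1−p*)·110.9346)/1.18=103.9144; Δ=(127.1912−110.9346)/(213.5200−113.0400)=0.1618; B=V−Δ·S=78.5135
The time-0 hedge costs 103.9144, which is the no-arbitrage price.

(0,0): Delta=0.1618 Bond=78.5135
(1,0): Delta=1.0791 Bond=-11.0498
(1,1): Delta=-0.0282 Bond=133.2225
V0=103.9144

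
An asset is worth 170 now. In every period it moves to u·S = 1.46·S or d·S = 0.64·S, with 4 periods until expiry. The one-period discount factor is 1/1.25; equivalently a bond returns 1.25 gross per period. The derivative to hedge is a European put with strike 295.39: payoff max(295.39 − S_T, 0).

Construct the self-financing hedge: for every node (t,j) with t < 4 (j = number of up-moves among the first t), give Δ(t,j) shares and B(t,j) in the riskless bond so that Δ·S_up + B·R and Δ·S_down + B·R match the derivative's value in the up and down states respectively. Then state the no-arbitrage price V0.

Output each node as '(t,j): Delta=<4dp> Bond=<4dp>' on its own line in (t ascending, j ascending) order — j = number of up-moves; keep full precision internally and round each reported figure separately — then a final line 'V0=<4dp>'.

Risk-neutral probability p* = (R−d)/(u−d) = (1.25−0.64)/(1.46−0.64) = 0.7439.
Terminal values V(4,·): V(4,0)=266.8687, V(4,1)=230.3259, V(4,2)=146.9624, V(4,3)=0.0000, V(4,4)=0.0000
(3,0): S=44.5645. Δ = (V_up−V_dn)/(S_up−S_dn) = (230.3259−266.8687)/(65.0641−28.5213) = -1.0000. V = [p*·230.3259 + (1−p*)·266.8687]/1.25 = 191.7475. B = V − Δ·S = 236.3120.
(3,1): S=101.6627. Δ = (V_up−V_dn)/(S_up−S_dn) = (146.9624−230.3259)/(148.4276−65.0641) = -1.0000. V = [p*·146.9624 + (1−p*)·230.3259]/1.25 = 134.6493. B = V − Δ·S = 236.3120.
(3,2): S=231.9181. Δ = (V_up−V_dn)/(S_up−S_dn) = (0.0000−146.9624)/(338.6004−148.4276) = -0.7728. V = [p*·0.0000 + (1−p*)·146.9624]/1.25 = 30.1094. B = V − Δ·S = 209.3318.
(3,3): S=529.0631. Δ = (V_up−V_dn)/(S_up−S_dn) = (0.0000−0.0000)/(772.4322−338.6004) = 0.0000. V = [p*·0.0000 + (1−p*)·0.0000]/1.25 = 0.0000. B = V − Δ·S = 0.0000.
(2,0): S=69.6320. Δ = (V_up−V_dn)/(S_up−S_dn) = (134.6493−191.7475)/(101.6627−44.5645) = -1.0000. V = [p*·134.6493 + (1−p*)·191.7475]/1.25 = 119.4176. B = V − Δ·S = 189.0496.
(2,1): S=158.8480. Δ = (V_up−V_dn)/(S_up−S_dn) = (30.1094−134.6493)/(231.9181−101.6627) = -0.8026. V = [p*·30.1094 + (1−p*)·134.6493]/1.25 = 45.5054. B = V − Δ·S = 172.9931.
(2,2): S=362.3720. Δ = (V_up−V_dn)/(S_up−S_dn) = (0.0000−30.1094)/(529.0631−231.9181) = -0.1013. V = [p*·0.0000 + (1−p*)·30.1094]/1.25 = 6.1688. B = V − Δ·S = 42.8875.
(1,0): S=108.8000. Δ = (V_up−V_dn)/(S_up−S_dn) = (45.5054−119.4176)/(158.8480−69.6320) = -0.8285. V = [p*·45.5054 + (1−p*)·119.4176]/1.25 = 51.5473. B = V − Δ·S = 141.6841.
(1,1): S=248.2000. Δ = (V_up−V_dn)/(S_up−S_dn) = (6.1688−45.5054)/(362.3720−158.8480) = -0.1933. V = [p*·6.1688 + (1−p*)·45.5054]/1.25 = 12.9942. B = V − Δ·S = 60.9658.
(0,0): S=170.0000. Δ = (V_up−V_dn)/(S_up−S_dn) = (12.9942−51.5473)/(248.2000−108.8000) = -0.2766. V = [p*·12.9942 + (1−p*)·51.5473]/1.25 = 18.2941. B = V − Δ·S = 65.3100.
Self-financing check: at every node Δ·S+B equals the discounted successor values.

(0,0): Delta=-0.2766 Bond=65.3100
(1,0): Delta=-0.8285 Bond=141.6841
(1,1): Delta=-0.1933 Bond=60.9658
(2,0): Delta=-1.0000 Bond=189.0496
(2,1): Delta=-0.8026 Bond=172.9931
(2,2): Delta=-0.1013 Bond=42.8875
(3,0): Delta=-1.0000 Bond=236.3120
(3,1): Delta=-1.0000 Bond=236.3120
(3,2): Delta=-0.7728 Bond=209.3318
(3,3): Delta=0.0000 Bond=0.0000
V0=18.2941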